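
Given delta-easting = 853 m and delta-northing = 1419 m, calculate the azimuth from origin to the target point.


az = atan2(853, 1419) = 31.0 deg
adjusted to 0-360: 31.0 degrees

31.0 degrees


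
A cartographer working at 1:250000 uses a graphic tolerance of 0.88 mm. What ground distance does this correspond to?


ground = 0.88 mm * 250000 / 1000 = 220.0 m

220.0 m


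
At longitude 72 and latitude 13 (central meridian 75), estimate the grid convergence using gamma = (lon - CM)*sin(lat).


gamma = (72 - 75) * sin(13) = -3 * 0.224951 = -0.675 degrees

-0.675 degrees


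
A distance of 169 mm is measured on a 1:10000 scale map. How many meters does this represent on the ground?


ground = 169 mm * 10000 / 1000 = 1690.0 m

1690.0 m


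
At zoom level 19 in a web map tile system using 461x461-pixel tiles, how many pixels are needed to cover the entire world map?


tiles per axis = 2^19 = 524288
total tiles = 524288^2 = 274877906944
pixels per axis = 524288 * 461 = 241696768
total pixels = 241696768^2 = 58417327661645824

58417327661645824 pixels


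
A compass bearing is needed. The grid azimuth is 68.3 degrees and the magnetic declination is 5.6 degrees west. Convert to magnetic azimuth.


magnetic azimuth = grid azimuth - declination (east +ve)
mag_az = 68.3 - -5.6 = 73.9 degrees

73.9 degrees


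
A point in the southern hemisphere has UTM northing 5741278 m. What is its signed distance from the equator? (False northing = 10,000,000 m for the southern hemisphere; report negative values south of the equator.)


For southern: actual = 5741278 - 10000000 = -4258722 m

-4258722 m


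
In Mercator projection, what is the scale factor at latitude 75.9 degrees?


SF = 1 / cos(75.9) = 1 / 0.243615 = 4.105

4.105


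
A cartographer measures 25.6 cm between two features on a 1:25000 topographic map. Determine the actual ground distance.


ground = 25.6 cm * 25000 / 100 = 6400.0 m = 6.4 km

6.4 km


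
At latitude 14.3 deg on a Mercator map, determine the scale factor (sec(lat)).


SF = 1 / cos(14.3) = 1 / 0.969016 = 1.032

1.032


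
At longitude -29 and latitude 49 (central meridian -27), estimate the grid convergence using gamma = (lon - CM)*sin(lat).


gamma = (-29 - -27) * sin(49) = -2 * 0.75471 = -1.509 degrees

-1.509 degrees


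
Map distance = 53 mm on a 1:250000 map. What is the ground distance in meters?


ground = 53 mm * 250000 / 1000 = 13250.0 m

13250.0 m


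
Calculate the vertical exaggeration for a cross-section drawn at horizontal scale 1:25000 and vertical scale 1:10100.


VE = horizontal_scale / vertical_scale = 25000 / 10100 ≈ 2.5

2.5x


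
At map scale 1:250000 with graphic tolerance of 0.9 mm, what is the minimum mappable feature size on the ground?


ground = 0.9 mm * 250000 / 1000 = 225.0 m

225.0 m


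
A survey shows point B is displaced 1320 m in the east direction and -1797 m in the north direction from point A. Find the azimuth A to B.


az = atan2(1320, -1797) = 143.7 deg
adjusted to 0-360: 143.7 degrees

143.7 degrees


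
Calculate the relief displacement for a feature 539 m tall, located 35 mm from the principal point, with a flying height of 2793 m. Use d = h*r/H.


d = h * r / H = 539 * 35 / 2793 = 6.75 mm

6.75 mm


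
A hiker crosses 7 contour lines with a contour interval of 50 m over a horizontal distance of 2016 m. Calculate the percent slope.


elevation change = 7 * 50 = 350 m
slope = 350 / 2016 * 100 = 17.4%

17.4%


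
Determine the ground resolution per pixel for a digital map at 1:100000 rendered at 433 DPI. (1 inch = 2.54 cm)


pixel_cm = 2.54 / 433 ≈ 0.005866 cm
ground = pixel_cm * 100000 / 100 = 2.54 * 100000 / (433 * 100) = 254000 / 43300 ≈ 5.87 m

5.87 m


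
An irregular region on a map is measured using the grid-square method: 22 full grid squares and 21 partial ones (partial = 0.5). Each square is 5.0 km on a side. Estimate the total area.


effective squares = 22 + 21 * 0.5 = 32.5
area = 32.5 * 25.0 = 812.5 km^2

812.5 km^2


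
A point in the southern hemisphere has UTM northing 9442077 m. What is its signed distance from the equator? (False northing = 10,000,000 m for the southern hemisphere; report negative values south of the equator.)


For southern: actual = 9442077 - 10000000 = -557923 m

-557923 m


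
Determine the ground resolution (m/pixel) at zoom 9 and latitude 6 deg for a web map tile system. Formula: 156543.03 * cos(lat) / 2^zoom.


res = 156543.03 * cos(6) / 2^9 = 156543.03 * 0.9945219 / 512 = 304.07 m/pixel

304.07 m/pixel


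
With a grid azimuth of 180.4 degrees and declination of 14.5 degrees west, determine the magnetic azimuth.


magnetic azimuth = grid azimuth - declination (east +ve)
mag_az = 180.4 - -14.5 = 194.9 degrees

194.9 degrees


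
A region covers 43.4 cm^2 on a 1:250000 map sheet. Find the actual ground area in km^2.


ground_area = 43.4 * (250000/100)^2 = 271250000.0 m^2 = 271.25 km^2

271.25 km^2


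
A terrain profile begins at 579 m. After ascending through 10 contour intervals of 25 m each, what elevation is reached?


elevation = 579 + 10 * 25 = 829 m

829 m


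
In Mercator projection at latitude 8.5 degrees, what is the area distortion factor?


area_distortion = 1/cos^2(8.5) = 1.022

1.022


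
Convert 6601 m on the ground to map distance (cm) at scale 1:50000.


map_cm = 6601 * 100 / 50000 = 13.202 cm ≈ 13.2 cm

13.2 cm


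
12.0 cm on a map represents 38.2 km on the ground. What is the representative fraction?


ground = 38.2 km = 3820000 cm; RF denominator = ground / map = 3820000 / 12.0 ≈ 318333; RF = 1:318333

1:318333


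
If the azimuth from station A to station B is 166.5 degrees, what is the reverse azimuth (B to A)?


back azimuth = (166.5 + 180) mod 360 = 346.5 degrees

346.5 degrees


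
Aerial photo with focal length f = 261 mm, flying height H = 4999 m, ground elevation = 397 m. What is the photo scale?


scale = f / (H - h) = 261 mm / 4602 m = 261 / 4602000 = 1:17632

1:17632


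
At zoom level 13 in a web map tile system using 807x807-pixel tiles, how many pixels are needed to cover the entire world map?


tiles per axis = 2^13 = 8192
total tiles = 8192^2 = 67108864
pixels per axis = 8192 * 807 = 6610944
total pixels = 6610944^2 = 43704580571136

43704580571136 pixels


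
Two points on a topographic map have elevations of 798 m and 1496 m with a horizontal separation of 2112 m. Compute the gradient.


gradient = (1496 - 798) / 2112 = 698 / 2112 = 0.3305

0.3305


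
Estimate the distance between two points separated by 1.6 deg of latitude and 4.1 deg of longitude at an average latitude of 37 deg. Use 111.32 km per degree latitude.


dlat_km = 1.6 * 111.32 = 178.112
dlon_km = 4.1 * 111.32 * cos(37) ≈ 364.507
dist = sqrt(178.112^2 + 364.507^2) ≈ 405.7 km

405.7 km


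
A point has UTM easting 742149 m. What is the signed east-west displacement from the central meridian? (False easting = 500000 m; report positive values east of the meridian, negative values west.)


displacement = 742149 - 500000 = 242149 m

242149 m


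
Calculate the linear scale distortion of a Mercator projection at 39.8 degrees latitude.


SF = 1 / cos(39.8) = 1 / 0.768284 = 1.302

1.302


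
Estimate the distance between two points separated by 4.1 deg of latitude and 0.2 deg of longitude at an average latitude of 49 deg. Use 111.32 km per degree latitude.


dlat_km = 4.1 * 111.32 = 456.412
dlon_km = 0.2 * 111.32 * cos(49) ≈ 14.606
dist = sqrt(456.412^2 + 14.606^2) ≈ 456.6 km

456.6 km


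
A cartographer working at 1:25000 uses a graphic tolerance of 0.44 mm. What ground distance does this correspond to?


ground = 0.44 mm * 25000 / 1000 = 11.0 m

11.0 m


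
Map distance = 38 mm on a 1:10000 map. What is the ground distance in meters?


ground = 38 mm * 10000 / 1000 = 380.0 m

380.0 m


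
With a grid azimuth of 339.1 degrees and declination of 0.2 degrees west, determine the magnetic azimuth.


magnetic azimuth = grid azimuth - declination (east +ve)
mag_az = 339.1 - -0.2 = 339.3 degrees

339.3 degrees


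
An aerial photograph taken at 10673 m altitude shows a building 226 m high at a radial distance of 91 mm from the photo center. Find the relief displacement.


d = h * r / H = 226 * 91 / 10673 = 1.93 mm

1.93 mm


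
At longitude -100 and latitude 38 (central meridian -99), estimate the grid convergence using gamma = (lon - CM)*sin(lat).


gamma = (-100 - -99) * sin(38) = -1 * 0.615661 = -0.616 degrees

-0.616 degrees


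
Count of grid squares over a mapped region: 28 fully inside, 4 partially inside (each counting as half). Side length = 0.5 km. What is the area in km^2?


effective squares = 28 + 4 * 0.5 = 30.0
area = 30.0 * 0.25 = 7.5 km^2

7.5 km^2


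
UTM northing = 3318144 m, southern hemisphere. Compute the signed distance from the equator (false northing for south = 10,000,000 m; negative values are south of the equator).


For southern: actual = 3318144 - 10000000 = -6681856 m

-6681856 m


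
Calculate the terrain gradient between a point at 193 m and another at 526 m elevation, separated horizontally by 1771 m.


gradient = (526 - 193) / 1771 = 333 / 1771 = 0.188

0.188


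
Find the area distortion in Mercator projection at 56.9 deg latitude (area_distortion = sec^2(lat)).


area_distortion = 1/cos^2(56.9) = 3.353

3.353


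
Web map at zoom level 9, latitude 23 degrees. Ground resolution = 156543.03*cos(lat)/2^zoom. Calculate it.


res = 156543.03 * cos(23) / 2^9 = 156543.03 * 0.92050485 / 512 = 281.44 m/pixel

281.44 m/pixel


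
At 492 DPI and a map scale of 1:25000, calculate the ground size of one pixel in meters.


pixel_cm = 2.54 / 492 ≈ 0.005163 cm
ground = pixel_cm * 25000 / 100 = 2.54 * 25000 / (492 * 100) = 63500 / 49200 ≈ 1.29 m

1.29 m


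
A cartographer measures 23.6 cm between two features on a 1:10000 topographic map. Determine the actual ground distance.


ground = 23.6 cm * 10000 / 100 = 2360.0 m = 2.36 km

2.36 km


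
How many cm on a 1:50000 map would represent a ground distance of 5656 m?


map_cm = 5656 * 100 / 50000 = 11.312 cm ≈ 11.31 cm

11.31 cm


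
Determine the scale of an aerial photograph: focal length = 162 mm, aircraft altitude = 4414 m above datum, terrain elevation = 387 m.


scale = f / (H - h) = 162 mm / 4027 m = 162 / 4027000 = 1:24858

1:24858


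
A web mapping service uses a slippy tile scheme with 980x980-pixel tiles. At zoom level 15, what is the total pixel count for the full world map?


tiles per axis = 2^15 = 32768
total tiles = 32768^2 = 1073741824
pixels per axis = 32768 * 980 = 32112640
total pixels = 32112640^2 = 1031221647769600

1031221647769600 pixels


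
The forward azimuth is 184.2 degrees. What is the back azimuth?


back azimuth = (184.2 + 180) mod 360 = 4.2 degrees

4.2 degrees


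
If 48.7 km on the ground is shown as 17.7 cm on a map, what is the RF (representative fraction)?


ground = 48.7 km = 4870000 cm; RF denominator = ground / map = 4870000 / 17.7 ≈ 275141; RF = 1:275141

1:275141


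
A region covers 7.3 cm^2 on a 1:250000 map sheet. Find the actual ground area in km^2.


ground_area = 7.3 * (250000/100)^2 = 45625000.0 m^2 = 45.625 km^2

45.625 km^2


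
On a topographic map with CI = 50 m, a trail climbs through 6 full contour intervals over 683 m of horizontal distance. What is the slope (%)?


elevation change = 6 * 50 = 300 m
slope = 300 / 683 * 100 = 43.9%

43.9%


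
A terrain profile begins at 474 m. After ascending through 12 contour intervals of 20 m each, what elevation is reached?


elevation = 474 + 12 * 20 = 714 m

714 m


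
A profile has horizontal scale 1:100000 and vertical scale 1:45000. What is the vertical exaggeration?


VE = horizontal_scale / vertical_scale = 100000 / 45000 ≈ 2.2

2.2x


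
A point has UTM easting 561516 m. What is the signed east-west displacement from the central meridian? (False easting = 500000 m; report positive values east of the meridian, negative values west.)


displacement = 561516 - 500000 = 61516 m

61516 m


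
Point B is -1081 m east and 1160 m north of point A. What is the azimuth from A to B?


az = atan2(-1081, 1160) = -43.0 deg
adjusted to 0-360: 317.0 degrees

317.0 degrees


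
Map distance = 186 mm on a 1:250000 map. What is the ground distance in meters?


ground = 186 mm * 250000 / 1000 = 46500.0 m

46500.0 m


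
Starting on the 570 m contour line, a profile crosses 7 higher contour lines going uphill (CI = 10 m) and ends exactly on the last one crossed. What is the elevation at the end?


elevation = 570 + 7 * 10 = 640 m

640 m


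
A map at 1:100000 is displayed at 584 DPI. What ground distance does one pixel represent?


pixel_cm = 2.54 / 584 ≈ 0.004349 cm
ground = pixel_cm * 100000 / 100 = 2.54 * 100000 / (584 * 100) = 254000 / 58400 ≈ 4.35 m

4.35 m


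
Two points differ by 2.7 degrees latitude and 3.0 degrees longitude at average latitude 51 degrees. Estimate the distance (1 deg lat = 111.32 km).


dlat_km = 2.7 * 111.32 = 300.564
dlon_km = 3.0 * 111.32 * cos(51) ≈ 210.168
dist = sqrt(300.564^2 + 210.168^2) ≈ 366.8 km

366.8 km


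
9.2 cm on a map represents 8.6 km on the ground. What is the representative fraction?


ground = 8.6 km = 860000 cm; RF denominator = ground / map = 860000 / 9.2 ≈ 93478; RF = 1:93478

1:93478


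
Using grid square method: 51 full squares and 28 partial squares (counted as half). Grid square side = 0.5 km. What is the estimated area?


effective squares = 51 + 28 * 0.5 = 65.0
area = 65.0 * 0.25 = 16.25 km^2

16.25 km^2


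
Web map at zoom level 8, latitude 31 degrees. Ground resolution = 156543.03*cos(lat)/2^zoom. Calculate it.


res = 156543.03 * cos(31) / 2^8 = 156543.03 * 0.8571673 / 256 = 524.15 m/pixel

524.15 m/pixel


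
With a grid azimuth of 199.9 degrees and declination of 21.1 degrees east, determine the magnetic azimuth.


magnetic azimuth = grid azimuth - declination (east +ve)
mag_az = 199.9 - 21.1 = 178.8 degrees

178.8 degrees


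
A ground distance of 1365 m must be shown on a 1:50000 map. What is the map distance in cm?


map_cm = 1365 * 100 / 50000 = 2.73 cm

2.73 cm


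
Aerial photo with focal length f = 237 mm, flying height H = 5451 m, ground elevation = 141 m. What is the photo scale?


scale = f / (H - h) = 237 mm / 5310 m = 237 / 5310000 = 1:22405

1:22405


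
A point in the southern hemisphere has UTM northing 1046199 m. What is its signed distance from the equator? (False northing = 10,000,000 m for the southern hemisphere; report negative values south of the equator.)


For southern: actual = 1046199 - 10000000 = -8953801 m

-8953801 m


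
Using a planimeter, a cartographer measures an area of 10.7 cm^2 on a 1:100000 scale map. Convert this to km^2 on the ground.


ground_area = 10.7 * (100000/100)^2 = 10700000.0 m^2 = 10.7 km^2

10.7 km^2


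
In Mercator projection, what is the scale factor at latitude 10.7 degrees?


SF = 1 / cos(10.7) = 1 / 0.982613 = 1.018

1.018


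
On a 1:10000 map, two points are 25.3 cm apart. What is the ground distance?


ground = 25.3 cm * 10000 / 100 = 2530.0 m = 2.53 km

2.53 km


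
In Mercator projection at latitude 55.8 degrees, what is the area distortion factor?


area_distortion = 1/cos^2(55.8) = 3.165

3.165


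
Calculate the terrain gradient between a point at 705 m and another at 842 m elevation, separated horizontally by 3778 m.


gradient = (842 - 705) / 3778 = 137 / 3778 = 0.0363

0.0363


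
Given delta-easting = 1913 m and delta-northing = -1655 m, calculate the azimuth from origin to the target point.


az = atan2(1913, -1655) = 130.9 deg
adjusted to 0-360: 130.9 degrees

130.9 degrees


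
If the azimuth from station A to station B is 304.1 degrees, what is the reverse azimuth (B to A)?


back azimuth = (304.1 + 180) mod 360 = 124.1 degrees

124.1 degrees


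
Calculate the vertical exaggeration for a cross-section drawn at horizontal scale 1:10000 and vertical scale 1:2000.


VE = horizontal_scale / vertical_scale = 10000 / 2000 = 5.0

5.0x


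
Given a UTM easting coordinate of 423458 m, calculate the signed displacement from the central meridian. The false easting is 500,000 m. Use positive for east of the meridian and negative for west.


displacement = 423458 - 500000 = -76542 m

-76542 m


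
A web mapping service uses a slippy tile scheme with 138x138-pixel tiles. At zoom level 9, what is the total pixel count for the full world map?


tiles per axis = 2^9 = 512
total tiles = 512^2 = 262144
pixels per axis = 512 * 138 = 70656
total pixels = 70656^2 = 4992270336

4992270336 pixels


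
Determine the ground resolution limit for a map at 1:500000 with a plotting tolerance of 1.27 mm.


ground = 1.27 mm * 500000 / 1000 = 635.0 m

635.0 m


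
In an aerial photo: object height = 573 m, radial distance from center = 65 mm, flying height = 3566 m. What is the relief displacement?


d = h * r / H = 573 * 65 / 3566 = 10.44 mm

10.44 mm


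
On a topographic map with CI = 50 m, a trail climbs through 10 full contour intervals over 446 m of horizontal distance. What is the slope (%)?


elevation change = 10 * 50 = 500 m
slope = 500 / 446 * 100 = 112.1%

112.1%


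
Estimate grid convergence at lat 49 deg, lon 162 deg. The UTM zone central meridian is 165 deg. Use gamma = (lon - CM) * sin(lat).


gamma = (162 - 165) * sin(49) = -3 * 0.75471 = -2.264 degrees

-2.264 degrees


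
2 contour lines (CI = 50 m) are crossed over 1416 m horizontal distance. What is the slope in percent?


elevation change = 2 * 50 = 100 m
slope = 100 / 1416 * 100 = 7.1%

7.1%


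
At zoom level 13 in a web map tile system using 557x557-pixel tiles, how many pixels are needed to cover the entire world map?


tiles per axis = 2^13 = 8192
total tiles = 8192^2 = 67108864
pixels per axis = 8192 * 557 = 4562944
total pixels = 4562944^2 = 20820457947136

20820457947136 pixels


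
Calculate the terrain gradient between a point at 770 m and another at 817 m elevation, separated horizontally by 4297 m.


gradient = (817 - 770) / 4297 = 47 / 4297 = 0.0109

0.0109


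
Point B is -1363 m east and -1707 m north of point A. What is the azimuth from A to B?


az = atan2(-1363, -1707) = -141.4 deg
adjusted to 0-360: 218.6 degrees

218.6 degrees


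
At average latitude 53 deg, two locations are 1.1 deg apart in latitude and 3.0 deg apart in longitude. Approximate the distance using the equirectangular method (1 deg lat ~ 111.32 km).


dlat_km = 1.1 * 111.32 = 122.452
dlon_km = 3.0 * 111.32 * cos(53) ≈ 200.982
dist = sqrt(122.452^2 + 200.982^2) ≈ 235.3 km

235.3 km


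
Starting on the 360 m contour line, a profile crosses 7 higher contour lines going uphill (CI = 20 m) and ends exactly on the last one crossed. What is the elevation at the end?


elevation = 360 + 7 * 20 = 500 m

500 m


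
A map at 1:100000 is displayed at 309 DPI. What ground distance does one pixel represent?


pixel_cm = 2.54 / 309 ≈ 0.00822 cm
ground = pixel_cm * 100000 / 100 = 2.54 * 100000 / (309 * 100) = 254000 / 30900 ≈ 8.22 m

8.22 m


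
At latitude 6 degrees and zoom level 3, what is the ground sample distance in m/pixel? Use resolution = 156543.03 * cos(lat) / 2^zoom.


res = 156543.03 * cos(6) / 2^3 = 156543.03 * 0.9945219 / 8 = 19460.68 m/pixel

19460.68 m/pixel


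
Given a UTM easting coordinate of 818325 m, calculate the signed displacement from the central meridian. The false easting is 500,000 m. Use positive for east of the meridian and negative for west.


displacement = 818325 - 500000 = 318325 m

318325 m


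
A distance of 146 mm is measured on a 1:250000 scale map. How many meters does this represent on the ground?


ground = 146 mm * 250000 / 1000 = 36500.0 m

36500.0 m


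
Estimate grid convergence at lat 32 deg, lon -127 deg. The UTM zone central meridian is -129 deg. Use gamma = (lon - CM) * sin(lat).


gamma = (-127 - -129) * sin(32) = 2 * 0.529919 = 1.06 degrees

1.06 degrees


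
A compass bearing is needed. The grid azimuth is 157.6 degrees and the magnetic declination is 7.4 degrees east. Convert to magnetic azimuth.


magnetic azimuth = grid azimuth - declination (east +ve)
mag_az = 157.6 - 7.4 = 150.2 degrees

150.2 degrees


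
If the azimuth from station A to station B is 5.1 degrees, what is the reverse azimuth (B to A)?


back azimuth = (5.1 + 180) mod 360 = 185.1 degrees

185.1 degrees


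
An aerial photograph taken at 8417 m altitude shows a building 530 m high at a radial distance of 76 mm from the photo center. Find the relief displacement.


d = h * r / H = 530 * 76 / 8417 = 4.79 mm

4.79 mm


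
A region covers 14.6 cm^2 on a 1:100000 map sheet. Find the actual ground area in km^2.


ground_area = 14.6 * (100000/100)^2 = 14600000.0 m^2 = 14.6 km^2

14.6 km^2


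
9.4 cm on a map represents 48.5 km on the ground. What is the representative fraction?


ground = 48.5 km = 4850000 cm; RF denominator = ground / map = 4850000 / 9.4 ≈ 515957; RF = 1:515957

1:515957


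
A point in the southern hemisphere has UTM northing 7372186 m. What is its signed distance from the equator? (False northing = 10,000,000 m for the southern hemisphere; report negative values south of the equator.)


For southern: actual = 7372186 - 10000000 = -2627814 m

-2627814 m


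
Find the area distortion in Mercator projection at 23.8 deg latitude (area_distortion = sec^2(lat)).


area_distortion = 1/cos^2(23.8) = 1.195

1.195


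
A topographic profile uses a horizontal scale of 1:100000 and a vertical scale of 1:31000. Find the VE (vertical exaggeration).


VE = horizontal_scale / vertical_scale = 100000 / 31000 ≈ 3.2

3.2x


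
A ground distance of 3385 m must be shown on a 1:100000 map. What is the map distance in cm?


map_cm = 3385 * 100 / 100000 = 3.385 cm ≈ 3.39 cm

3.39 cm


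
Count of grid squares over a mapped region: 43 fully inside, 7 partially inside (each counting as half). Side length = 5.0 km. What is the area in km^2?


effective squares = 43 + 7 * 0.5 = 46.5
area = 46.5 * 25.0 = 1162.5 km^2

1162.5 km^2


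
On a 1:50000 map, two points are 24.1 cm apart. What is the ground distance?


ground = 24.1 cm * 50000 / 100 = 12050.0 m = 12.05 km

12.05 km


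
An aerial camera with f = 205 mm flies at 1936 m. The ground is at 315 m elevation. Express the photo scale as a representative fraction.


scale = f / (H - h) = 205 mm / 1621 m = 205 / 1621000 = 1:7907

1:7907


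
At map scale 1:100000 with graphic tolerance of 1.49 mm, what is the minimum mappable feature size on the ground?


ground = 1.49 mm * 100000 / 1000 = 149.0 m

149.0 m


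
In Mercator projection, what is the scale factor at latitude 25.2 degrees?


SF = 1 / cos(25.2) = 1 / 0.904827 = 1.105

1.105


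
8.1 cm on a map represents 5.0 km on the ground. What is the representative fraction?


ground = 5.0 km = 500000 cm; RF denominator = ground / map = 500000 / 8.1 ≈ 61728; RF = 1:61728

1:61728


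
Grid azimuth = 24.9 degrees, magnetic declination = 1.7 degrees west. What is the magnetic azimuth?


magnetic azimuth = grid azimuth - declination (east +ve)
mag_az = 24.9 - -1.7 = 26.6 degrees

26.6 degrees


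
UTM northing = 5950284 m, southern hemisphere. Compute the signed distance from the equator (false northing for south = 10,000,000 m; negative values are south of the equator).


For southern: actual = 5950284 - 10000000 = -4049716 m

-4049716 m


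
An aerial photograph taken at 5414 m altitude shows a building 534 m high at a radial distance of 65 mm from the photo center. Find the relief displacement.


d = h * r / H = 534 * 65 / 5414 = 6.41 mm

6.41 mm


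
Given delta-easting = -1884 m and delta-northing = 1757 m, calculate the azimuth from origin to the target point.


az = atan2(-1884, 1757) = -47.0 deg
adjusted to 0-360: 313.0 degrees

313.0 degrees


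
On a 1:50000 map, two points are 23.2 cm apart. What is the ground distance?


ground = 23.2 cm * 50000 / 100 = 11600.0 m = 11.6 km

11.6 km


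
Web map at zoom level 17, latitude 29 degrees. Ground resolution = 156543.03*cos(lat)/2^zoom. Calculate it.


res = 156543.03 * cos(29) / 2^17 = 156543.03 * 0.87461971 / 131072 = 1.04 m/pixel

1.04 m/pixel


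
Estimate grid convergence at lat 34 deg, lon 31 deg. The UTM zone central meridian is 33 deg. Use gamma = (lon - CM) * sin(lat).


gamma = (31 - 33) * sin(34) = -2 * 0.559193 = -1.118 degrees

-1.118 degrees


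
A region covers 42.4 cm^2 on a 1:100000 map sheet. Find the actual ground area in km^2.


ground_area = 42.4 * (100000/100)^2 = 42400000.0 m^2 = 42.4 km^2

42.4 km^2


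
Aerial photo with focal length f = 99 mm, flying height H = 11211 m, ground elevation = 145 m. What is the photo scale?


scale = f / (H - h) = 99 mm / 11066 m = 99 / 11066000 = 1:111778

1:111778


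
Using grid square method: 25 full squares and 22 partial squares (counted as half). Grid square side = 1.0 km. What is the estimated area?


effective squares = 25 + 22 * 0.5 = 36.0
area = 36.0 * 1.0 = 36.0 km^2

36.0 km^2


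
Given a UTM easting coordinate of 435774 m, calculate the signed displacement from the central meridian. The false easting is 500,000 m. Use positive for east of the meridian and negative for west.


displacement = 435774 - 500000 = -64226 m

-64226 m


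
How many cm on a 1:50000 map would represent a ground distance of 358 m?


map_cm = 358 * 100 / 50000 = 0.716 cm ≈ 0.72 cm

0.72 cm


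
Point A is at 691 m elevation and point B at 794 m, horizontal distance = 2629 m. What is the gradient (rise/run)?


gradient = (794 - 691) / 2629 = 103 / 2629 = 0.0392

0.0392


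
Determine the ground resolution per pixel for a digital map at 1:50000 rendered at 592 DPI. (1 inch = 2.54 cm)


pixel_cm = 2.54 / 592 ≈ 0.004291 cm
ground = pixel_cm * 50000 / 100 = 2.54 * 50000 / (592 * 100) = 127000 / 59200 ≈ 2.15 m

2.15 m


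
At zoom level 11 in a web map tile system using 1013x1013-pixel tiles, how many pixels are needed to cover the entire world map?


tiles per axis = 2^11 = 2048
total tiles = 2048^2 = 4194304
pixels per axis = 2048 * 1013 = 2074624
total pixels = 2074624^2 = 4304064741376

4304064741376 pixels


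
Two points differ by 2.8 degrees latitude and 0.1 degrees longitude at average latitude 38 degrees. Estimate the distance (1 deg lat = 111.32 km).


dlat_km = 2.8 * 111.32 = 311.696
dlon_km = 0.1 * 111.32 * cos(38) ≈ 8.772
dist = sqrt(311.696^2 + 8.772^2) ≈ 311.8 km

311.8 km


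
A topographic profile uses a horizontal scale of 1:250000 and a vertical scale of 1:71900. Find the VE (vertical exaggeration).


VE = horizontal_scale / vertical_scale = 250000 / 71900 ≈ 3.5

3.5x


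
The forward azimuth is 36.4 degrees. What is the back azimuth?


back azimuth = (36.4 + 180) mod 360 = 216.4 degrees

216.4 degrees


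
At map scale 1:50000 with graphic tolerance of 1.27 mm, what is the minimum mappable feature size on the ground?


ground = 1.27 mm * 50000 / 1000 = 63.5 m

63.5 m


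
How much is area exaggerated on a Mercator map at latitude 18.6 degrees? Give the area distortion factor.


area_distortion = 1/cos^2(18.6) = 1.113

1.113


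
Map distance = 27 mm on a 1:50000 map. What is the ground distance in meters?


ground = 27 mm * 50000 / 1000 = 1350.0 m

1350.0 m


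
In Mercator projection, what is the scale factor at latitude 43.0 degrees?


SF = 1 / cos(43.0) = 1 / 0.731354 = 1.367

1.367


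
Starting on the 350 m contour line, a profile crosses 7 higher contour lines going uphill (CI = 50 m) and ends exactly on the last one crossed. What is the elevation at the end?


elevation = 350 + 7 * 50 = 700 m

700 m


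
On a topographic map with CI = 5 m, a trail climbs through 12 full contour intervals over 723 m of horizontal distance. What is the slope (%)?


elevation change = 12 * 5 = 60 m
slope = 60 / 723 * 100 = 8.3%

8.3%


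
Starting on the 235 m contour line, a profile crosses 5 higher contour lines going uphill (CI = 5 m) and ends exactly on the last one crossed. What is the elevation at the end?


elevation = 235 + 5 * 5 = 260 m

260 m


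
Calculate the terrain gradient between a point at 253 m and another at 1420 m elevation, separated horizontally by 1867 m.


gradient = (1420 - 253) / 1867 = 1167 / 1867 = 0.6251

0.6251


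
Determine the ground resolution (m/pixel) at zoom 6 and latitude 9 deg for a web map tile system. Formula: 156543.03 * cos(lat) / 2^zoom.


res = 156543.03 * cos(9) / 2^6 = 156543.03 * 0.98768834 / 64 = 2415.87 m/pixel

2415.87 m/pixel


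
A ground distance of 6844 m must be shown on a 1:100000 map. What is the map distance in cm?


map_cm = 6844 * 100 / 100000 = 6.844 cm ≈ 6.84 cm

6.84 cm


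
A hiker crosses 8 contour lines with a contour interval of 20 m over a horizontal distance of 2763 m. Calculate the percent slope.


elevation change = 8 * 20 = 160 m
slope = 160 / 2763 * 100 = 5.8%

5.8%


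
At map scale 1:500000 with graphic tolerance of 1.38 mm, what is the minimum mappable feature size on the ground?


ground = 1.38 mm * 500000 / 1000 = 690.0 m

690.0 m


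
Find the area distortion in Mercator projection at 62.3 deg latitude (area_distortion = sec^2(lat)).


area_distortion = 1/cos^2(62.3) = 4.628

4.628


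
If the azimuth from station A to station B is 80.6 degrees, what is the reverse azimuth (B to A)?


back azimuth = (80.6 + 180) mod 360 = 260.6 degrees

260.6 degrees


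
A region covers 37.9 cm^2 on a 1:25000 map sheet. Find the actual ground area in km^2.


ground_area = 37.9 * (25000/100)^2 = 2368750.0 m^2 = 2.36875 km^2 ≈ 2.369 km^2

2.369 km^2


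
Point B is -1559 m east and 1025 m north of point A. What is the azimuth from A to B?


az = atan2(-1559, 1025) = -56.7 deg
adjusted to 0-360: 303.3 degrees

303.3 degrees


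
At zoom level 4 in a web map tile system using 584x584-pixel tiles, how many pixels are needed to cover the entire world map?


tiles per axis = 2^4 = 16
total tiles = 16^2 = 256
pixels per axis = 16 * 584 = 9344
total pixels = 9344^2 = 87310336

87310336 pixels


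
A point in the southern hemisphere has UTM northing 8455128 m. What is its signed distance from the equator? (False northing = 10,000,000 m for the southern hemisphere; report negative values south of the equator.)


For southern: actual = 8455128 - 10000000 = -1544872 m

-1544872 m


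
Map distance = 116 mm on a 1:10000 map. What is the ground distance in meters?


ground = 116 mm * 10000 / 1000 = 1160.0 m

1160.0 m


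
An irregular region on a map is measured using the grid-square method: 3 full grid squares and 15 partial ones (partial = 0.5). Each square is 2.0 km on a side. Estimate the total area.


effective squares = 3 + 15 * 0.5 = 10.5
area = 10.5 * 4.0 = 42.0 km^2

42.0 km^2


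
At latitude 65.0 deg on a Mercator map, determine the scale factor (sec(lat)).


SF = 1 / cos(65.0) = 1 / 0.422618 = 2.366

2.366


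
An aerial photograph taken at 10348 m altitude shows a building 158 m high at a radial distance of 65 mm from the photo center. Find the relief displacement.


d = h * r / H = 158 * 65 / 10348 = 0.99 mm

0.99 mm


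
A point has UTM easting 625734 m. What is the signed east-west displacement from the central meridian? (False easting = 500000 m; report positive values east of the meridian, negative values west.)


displacement = 625734 - 500000 = 125734 m

125734 m


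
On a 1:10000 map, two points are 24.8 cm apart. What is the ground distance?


ground = 24.8 cm * 10000 / 100 = 2480.0 m = 2.48 km

2.48 km


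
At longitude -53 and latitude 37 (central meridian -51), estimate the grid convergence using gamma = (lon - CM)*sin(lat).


gamma = (-53 - -51) * sin(37) = -2 * 0.601815 = -1.204 degrees

-1.204 degrees


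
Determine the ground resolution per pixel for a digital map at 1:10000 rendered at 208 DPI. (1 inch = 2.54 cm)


pixel_cm = 2.54 / 208 ≈ 0.012212 cm
ground = pixel_cm * 10000 / 100 = 2.54 * 10000 / (208 * 100) = 25400 / 20800 ≈ 1.22 m

1.22 m


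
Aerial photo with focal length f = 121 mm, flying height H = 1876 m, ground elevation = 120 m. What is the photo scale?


scale = f / (H - h) = 121 mm / 1756 m = 121 / 1756000 = 1:14512

1:14512


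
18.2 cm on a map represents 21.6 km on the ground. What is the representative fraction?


ground = 21.6 km = 2160000 cm; RF denominator = ground / map = 2160000 / 18.2 ≈ 118681; RF = 1:118681

1:118681


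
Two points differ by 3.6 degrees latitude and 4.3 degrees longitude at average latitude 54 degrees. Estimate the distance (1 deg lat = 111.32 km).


dlat_km = 3.6 * 111.32 = 400.752
dlon_km = 4.3 * 111.32 * cos(54) ≈ 281.359
dist = sqrt(400.752^2 + 281.359^2) ≈ 489.7 km

489.7 km


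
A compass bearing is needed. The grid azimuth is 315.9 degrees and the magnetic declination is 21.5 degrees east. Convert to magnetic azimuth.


magnetic azimuth = grid azimuth - declination (east +ve)
mag_az = 315.9 - 21.5 = 294.4 degrees

294.4 degrees


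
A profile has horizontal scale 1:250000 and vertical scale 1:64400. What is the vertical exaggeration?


VE = horizontal_scale / vertical_scale = 250000 / 64400 ≈ 3.9

3.9x


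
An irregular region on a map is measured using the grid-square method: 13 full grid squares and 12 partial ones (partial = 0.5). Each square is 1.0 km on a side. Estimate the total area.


effective squares = 13 + 12 * 0.5 = 19.0
area = 19.0 * 1.0 = 19.0 km^2

19.0 km^2


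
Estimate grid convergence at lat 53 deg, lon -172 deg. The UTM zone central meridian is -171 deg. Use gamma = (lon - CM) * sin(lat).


gamma = (-172 - -171) * sin(53) = -1 * 0.798636 = -0.799 degrees

-0.799 degrees


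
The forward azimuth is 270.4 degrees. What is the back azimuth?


back azimuth = (270.4 + 180) mod 360 = 90.4 degrees

90.4 degrees


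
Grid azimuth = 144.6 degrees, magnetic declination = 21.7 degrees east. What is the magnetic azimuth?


magnetic azimuth = grid azimuth - declination (east +ve)
mag_az = 144.6 - 21.7 = 122.9 degrees

122.9 degrees


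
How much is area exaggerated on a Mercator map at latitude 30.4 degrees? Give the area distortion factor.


area_distortion = 1/cos^2(30.4) = 1.344

1.344


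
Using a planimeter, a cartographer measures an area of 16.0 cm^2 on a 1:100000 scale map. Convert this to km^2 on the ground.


ground_area = 16.0 * (100000/100)^2 = 16000000.0 m^2 = 16.0 km^2

16.0 km^2


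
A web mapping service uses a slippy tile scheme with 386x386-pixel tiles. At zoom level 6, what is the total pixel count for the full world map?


tiles per axis = 2^6 = 64
total tiles = 64^2 = 4096
pixels per axis = 64 * 386 = 24704
total pixels = 24704^2 = 610287616

610287616 pixels


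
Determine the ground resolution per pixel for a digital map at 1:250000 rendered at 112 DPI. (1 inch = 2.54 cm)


pixel_cm = 2.54 / 112 ≈ 0.022679 cm
ground = pixel_cm * 250000 / 100 = 2.54 * 250000 / (112 * 100) = 635000 / 11200 ≈ 56.7 m

56.7 m


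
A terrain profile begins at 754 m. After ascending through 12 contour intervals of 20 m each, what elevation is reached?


elevation = 754 + 12 * 20 = 994 m

994 m


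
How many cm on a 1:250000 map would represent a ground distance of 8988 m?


map_cm = 8988 * 100 / 250000 = 3.5952 cm ≈ 3.6 cm

3.6 cm


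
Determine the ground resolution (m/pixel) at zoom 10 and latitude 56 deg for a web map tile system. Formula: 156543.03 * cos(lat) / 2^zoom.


res = 156543.03 * cos(56) / 2^10 = 156543.03 * 0.5591929 / 1024 = 85.49 m/pixel

85.49 m/pixel


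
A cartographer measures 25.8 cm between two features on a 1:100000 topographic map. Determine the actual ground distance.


ground = 25.8 cm * 100000 / 100 = 25800.0 m = 25.8 km

25.8 km


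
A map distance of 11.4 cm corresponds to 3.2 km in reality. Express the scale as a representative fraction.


ground = 3.2 km = 320000 cm; RF denominator = ground / map = 320000 / 11.4 ≈ 28070; RF = 1:28070

1:28070


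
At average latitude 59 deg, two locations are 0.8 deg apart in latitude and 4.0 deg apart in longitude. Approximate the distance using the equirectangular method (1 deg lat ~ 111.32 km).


dlat_km = 0.8 * 111.32 = 89.056
dlon_km = 4.0 * 111.32 * cos(59) ≈ 229.336
dist = sqrt(89.056^2 + 229.336^2) ≈ 246.0 km

246.0 km


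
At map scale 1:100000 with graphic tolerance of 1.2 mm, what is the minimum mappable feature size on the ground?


ground = 1.2 mm * 100000 / 1000 = 120.0 m

120.0 m


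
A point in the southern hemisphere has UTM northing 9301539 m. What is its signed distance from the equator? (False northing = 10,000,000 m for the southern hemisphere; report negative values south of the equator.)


For southern: actual = 9301539 - 10000000 = -698461 m

-698461 m


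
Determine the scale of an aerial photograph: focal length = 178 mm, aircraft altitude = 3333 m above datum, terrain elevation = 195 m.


scale = f / (H - h) = 178 mm / 3138 m = 178 / 3138000 = 1:17629

1:17629


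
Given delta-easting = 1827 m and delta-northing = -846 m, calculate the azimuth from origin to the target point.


az = atan2(1827, -846) = 114.8 deg
adjusted to 0-360: 114.8 degrees

114.8 degrees


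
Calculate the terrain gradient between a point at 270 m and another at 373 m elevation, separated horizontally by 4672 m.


gradient = (373 - 270) / 4672 = 103 / 4672 = 0.022

0.022


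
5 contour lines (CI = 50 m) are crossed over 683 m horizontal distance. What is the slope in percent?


elevation change = 5 * 50 = 250 m
slope = 250 / 683 * 100 = 36.6%

36.6%


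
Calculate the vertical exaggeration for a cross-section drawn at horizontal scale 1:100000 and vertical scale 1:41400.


VE = horizontal_scale / vertical_scale = 100000 / 41400 ≈ 2.4

2.4x


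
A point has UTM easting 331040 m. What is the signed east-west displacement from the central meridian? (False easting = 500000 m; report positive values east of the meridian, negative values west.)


displacement = 331040 - 500000 = -168960 m

-168960 m


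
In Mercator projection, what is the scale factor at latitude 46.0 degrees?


SF = 1 / cos(46.0) = 1 / 0.694658 = 1.44

1.44


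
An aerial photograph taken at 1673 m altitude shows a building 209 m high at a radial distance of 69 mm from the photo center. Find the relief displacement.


d = h * r / H = 209 * 69 / 1673 = 8.62 mm

8.62 mm


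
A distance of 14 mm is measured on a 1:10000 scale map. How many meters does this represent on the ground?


ground = 14 mm * 10000 / 1000 = 140.0 m

140.0 m


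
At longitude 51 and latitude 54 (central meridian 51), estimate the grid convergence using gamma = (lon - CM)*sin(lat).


gamma = (51 - 51) * sin(54) = 0 * 0.809017 = 0.0 degrees

0.0 degrees


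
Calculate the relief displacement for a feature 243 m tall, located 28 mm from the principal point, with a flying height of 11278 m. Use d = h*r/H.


d = h * r / H = 243 * 28 / 11278 = 0.6 mm

0.6 mm


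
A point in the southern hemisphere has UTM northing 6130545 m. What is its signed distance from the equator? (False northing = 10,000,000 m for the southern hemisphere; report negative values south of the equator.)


For southern: actual = 6130545 - 10000000 = -3869455 m

-3869455 m
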